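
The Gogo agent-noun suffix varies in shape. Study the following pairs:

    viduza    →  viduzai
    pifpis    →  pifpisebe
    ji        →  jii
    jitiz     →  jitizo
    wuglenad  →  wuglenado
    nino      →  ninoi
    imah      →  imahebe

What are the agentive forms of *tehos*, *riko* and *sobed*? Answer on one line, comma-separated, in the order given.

tehosebe, rikoi, sobedo

The suffix is conditioned by the final sound: -ebe when the stem ends in a voiceless consonant (*pifpis*, *imah*); -o when the stem ends in a voiced consonant (*jitiz*, *wuglenad*); -i when the stem ends in a vowel (*viduza*, *ji*, *nino*).
The final sound of *tehos* is /s/, which is a voiceless consonant, so the suffix is -ebe, giving *tehosebe*.
*riko*: final sound = /o/, a vowel → -i → *rikoi*.
*sobed*: final sound = /d/, a voiced consonant → -o → *sobedo*.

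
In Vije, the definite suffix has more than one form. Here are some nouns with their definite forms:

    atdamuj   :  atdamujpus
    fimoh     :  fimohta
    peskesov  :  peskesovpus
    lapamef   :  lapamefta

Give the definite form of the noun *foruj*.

forujpus

Looking at the final consonant of each stem: -ta when the stem ends in a voiceless consonant (*fimoh*, *lapamef*); -pus when the stem ends in a voiced consonant (*atdamuj*, *peskesov*).
*foruj*: final consonant = /j/, voiced → -pus → *forujpus*.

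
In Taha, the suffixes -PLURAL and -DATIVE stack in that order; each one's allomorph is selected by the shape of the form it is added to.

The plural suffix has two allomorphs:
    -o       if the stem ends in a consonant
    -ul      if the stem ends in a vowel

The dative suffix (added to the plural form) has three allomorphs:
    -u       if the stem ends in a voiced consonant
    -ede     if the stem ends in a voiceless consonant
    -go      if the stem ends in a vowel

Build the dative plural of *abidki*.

*abidki* — final sound /i/ (a vowel) → -ul → *abidkiul*.
Since the final sound of the plural form *abidkiul* is /l/ (a voiced consonant), it takes -u, giving *abidkiulu*.

abidkiulu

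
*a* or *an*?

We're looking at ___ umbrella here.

The indefinite article is chosen by the initial *sound* of the following word, not its spelling.
*umbrella* begins with the sound /ʌ/ (u pronounced /ʌ/) — a vowel sound.
So the article is *an*: We're looking at an umbrella here.

an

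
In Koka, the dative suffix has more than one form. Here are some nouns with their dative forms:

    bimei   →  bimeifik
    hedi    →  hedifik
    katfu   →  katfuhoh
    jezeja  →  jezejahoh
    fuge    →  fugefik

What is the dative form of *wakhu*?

The alternation tracks the last vowel of the stem — -fik when the last vowel of the stem is a front vowel (*bimei*, *hedi*, *fuge*); -hoh when the last vowel of the stem is a back vowel (*katfu*, *jezeja*).
*wakhu* — last vowel /u/ (a back vowel) → -hoh → *wakhuhoh*.

wakhuhoh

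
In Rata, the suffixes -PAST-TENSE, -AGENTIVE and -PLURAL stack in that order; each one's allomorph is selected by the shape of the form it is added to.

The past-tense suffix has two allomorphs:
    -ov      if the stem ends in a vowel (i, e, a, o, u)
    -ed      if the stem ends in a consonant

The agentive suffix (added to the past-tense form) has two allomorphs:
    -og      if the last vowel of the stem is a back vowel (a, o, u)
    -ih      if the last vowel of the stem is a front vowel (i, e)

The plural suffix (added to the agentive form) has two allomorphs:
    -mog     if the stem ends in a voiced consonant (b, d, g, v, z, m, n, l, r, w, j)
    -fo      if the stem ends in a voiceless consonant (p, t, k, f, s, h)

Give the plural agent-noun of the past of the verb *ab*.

abedihfo

*ab* — final sound /b/ (a consonant) → -ed → *abed*.
The past-tense form *abed*: last vowel = /e/, a front vowel → -ih → *abedih*.
The agentive form *abedih* — final consonant /h/ (voiceless) → -fo → *abedihfo*.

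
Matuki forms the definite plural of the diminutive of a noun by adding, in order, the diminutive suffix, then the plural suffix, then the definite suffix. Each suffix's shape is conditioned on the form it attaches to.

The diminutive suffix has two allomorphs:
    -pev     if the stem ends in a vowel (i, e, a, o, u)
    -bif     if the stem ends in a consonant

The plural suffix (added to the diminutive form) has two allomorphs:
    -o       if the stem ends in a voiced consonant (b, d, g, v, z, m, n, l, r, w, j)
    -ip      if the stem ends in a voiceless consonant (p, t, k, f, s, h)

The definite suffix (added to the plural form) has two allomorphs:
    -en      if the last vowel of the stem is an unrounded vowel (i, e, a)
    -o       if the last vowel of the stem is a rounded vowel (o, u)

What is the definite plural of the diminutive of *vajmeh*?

Since the final sound of *vajmeh* is /h/ (a consonant), it takes -bif, giving *vajmehbif*.
The final consonant of the diminutive form *vajmehbif* is /f/, which is voiceless, so the plural suffix is -ip, giving *vajmehbifip*.
The plural form *vajmehbifip*: last vowel = /i/, an unrounded vowel → -en → *vajmehbifipen*.

vajmehbifipen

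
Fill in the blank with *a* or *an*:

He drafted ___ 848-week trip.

an

The indefinite article is chosen by the initial *sound* of the following word, not its spelling.
The number *848* is spoken "eight hundred …", beginning with /eɪt/ — a vowel sound.
So the article is *an*: He drafted an 848-week trip.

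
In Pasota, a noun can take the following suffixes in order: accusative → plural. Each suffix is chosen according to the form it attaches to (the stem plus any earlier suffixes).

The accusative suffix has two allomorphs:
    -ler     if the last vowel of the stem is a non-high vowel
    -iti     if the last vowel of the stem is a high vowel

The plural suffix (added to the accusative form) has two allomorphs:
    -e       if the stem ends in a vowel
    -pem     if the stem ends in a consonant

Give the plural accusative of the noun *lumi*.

Since the last vowel of *lumi* is /i/ (a high vowel), it takes -iti, giving *lumiiti*.
The accusative form *lumiiti*: final sound = /i/, a vowel → -e → *lumiitie*.

lumiitie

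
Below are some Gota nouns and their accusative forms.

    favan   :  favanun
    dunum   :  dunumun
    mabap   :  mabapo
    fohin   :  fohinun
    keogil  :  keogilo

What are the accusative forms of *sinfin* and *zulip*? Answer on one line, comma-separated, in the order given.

sinfinun, zulipo

The alternation tracks the final consonant of the stem — -un when the stem ends in a nasal (*favan*, *dunum*, *fohin*); -o when the stem ends in a non-nasal consonant (*mabap*, *keogil*).
*sinfin* — final consonant /n/ (a nasal) → -un → *sinfinun*.
*zulip*: final consonant = /p/, non-nasal → -o → *zulipo*.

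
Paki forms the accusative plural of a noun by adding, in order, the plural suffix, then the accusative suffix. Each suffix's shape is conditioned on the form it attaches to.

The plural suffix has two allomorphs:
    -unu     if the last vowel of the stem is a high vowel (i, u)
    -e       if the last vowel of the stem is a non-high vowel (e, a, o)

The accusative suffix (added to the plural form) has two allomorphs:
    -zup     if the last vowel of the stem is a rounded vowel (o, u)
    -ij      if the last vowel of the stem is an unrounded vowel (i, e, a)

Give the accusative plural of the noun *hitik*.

Since the last vowel of *hitik* is /i/ (a high vowel), it takes -unu, giving *hitikunu*.
Since the last vowel of the plural form *hitikunu* is /u/ (a rounded vowel), it takes -zup, giving *hitikunuzup*.

hitikunuzup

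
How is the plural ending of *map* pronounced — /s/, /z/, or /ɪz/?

/s/

The stem *map* ends in a voiceless non-sibilant consonant.
The plural suffix surfaces as /ɪz/ after sibilants, /s/ after other voiceless consonants, and /z/ after other voiced sounds.
So the plural -s on *map* is pronounced /s/.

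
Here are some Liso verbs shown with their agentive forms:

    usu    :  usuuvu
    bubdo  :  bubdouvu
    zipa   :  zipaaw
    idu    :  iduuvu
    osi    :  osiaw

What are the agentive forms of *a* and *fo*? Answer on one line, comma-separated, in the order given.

Looking at the last vowel of each stem: -uvu when the last vowel of the stem is a rounded vowel (*usu*, *bubdo*, *idu*); -aw when the last vowel of the stem is an unrounded vowel (*zipa*, *osi*).
*a*: last vowel = /a/, an unrounded vowel → -aw → *aaw*.
*fo* — last vowel /o/ (a rounded vowel) → -uvu → *fouvu*.

aaw, fouvu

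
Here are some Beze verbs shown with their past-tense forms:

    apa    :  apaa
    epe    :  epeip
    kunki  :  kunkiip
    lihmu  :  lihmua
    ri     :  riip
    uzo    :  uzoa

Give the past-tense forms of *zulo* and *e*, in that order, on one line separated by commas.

The pattern is front/back vowel harmony: -ip when the last vowel of the stem is a front vowel (*epe*, *kunki*, *ri*); -a when the last vowel of the stem is a back vowel (*apa*, *lihmu*, *uzo*).
Since the last vowel of *zulo* is /o/ (a back vowel), it takes -a, giving *zuloa*.
The last vowel of *e* is /e/, which is a front vowel, so the suffix is -ip, giving *eip*.

zuloa, eip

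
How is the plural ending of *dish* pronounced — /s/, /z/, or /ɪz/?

/ɪz/

The stem *dish* ends in a sibilant (/s, z, ʃ, ʒ, tʃ, dʒ/).
The plural suffix surfaces as /ɪz/ after sibilants, /s/ after other voiceless consonants, and /z/ after other voiced sounds.
So the plural -s on *dish* is pronounced /ɪz/.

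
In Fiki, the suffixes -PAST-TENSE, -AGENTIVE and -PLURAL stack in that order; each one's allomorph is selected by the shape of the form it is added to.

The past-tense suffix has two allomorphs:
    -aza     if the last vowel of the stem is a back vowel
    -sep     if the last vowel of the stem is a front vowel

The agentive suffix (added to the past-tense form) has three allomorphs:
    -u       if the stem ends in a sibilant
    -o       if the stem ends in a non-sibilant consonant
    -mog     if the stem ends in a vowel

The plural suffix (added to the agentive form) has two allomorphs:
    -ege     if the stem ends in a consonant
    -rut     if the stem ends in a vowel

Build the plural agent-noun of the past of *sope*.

*sope* — last vowel /e/ (a front vowel) → -sep → *sopesep*.
The past-tense form *sopesep* — final sound /p/ (a non-sibilant consonant) → -o → *sopesepo*.
The agentive form *sopesepo*: final sound = /o/, a vowel → -rut → *sopeseporut*.

sopeseporut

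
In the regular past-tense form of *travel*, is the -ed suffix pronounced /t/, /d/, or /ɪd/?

The stem *travel* ends in a voiced sound other than /d/.
The -ed suffix is realized as /ɪd/ after /t, d/; as /t/ after other voiceless consonants; and as /d/ after other voiced sounds.
So -ed on *travel* is pronounced /d/.

/d/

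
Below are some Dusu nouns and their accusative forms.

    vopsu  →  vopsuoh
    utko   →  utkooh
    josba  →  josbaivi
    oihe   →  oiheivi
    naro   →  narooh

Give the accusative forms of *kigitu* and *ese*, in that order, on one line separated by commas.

kigituoh, eseivi

Looking at the last vowel of each stem: -oh when the last vowel of the stem is a rounded vowel (*vopsu*, *utko*, *naro*); -ivi when the last vowel of the stem is an unrounded vowel (*josba*, *oihe*).
Since the last vowel of *kigitu* is /u/ (a rounded vowel), it takes -oh, giving *kigituoh*.
*ese* — last vowel /e/ (an unrounded vowel) → -ivi → *eseivi*.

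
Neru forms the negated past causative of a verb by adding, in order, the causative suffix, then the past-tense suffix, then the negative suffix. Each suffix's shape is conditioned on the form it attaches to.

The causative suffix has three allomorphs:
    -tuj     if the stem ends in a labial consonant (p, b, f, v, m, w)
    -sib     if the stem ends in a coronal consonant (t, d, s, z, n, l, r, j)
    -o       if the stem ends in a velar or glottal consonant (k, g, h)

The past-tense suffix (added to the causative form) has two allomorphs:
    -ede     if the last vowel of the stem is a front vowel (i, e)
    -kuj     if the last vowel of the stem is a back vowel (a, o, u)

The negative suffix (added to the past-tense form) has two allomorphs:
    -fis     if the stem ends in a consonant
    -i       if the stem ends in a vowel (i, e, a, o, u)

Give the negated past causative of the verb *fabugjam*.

fabugjamtujkujfis

Since the final consonant of *fabugjam* is /m/ (labial), it takes -tuj, giving *fabugjamtuj*.
The causative form *fabugjamtuj* — last vowel /u/ (a back vowel) → -kuj → *fabugjamtujkuj*.
The past-tense form *fabugjamtujkuj* — final sound /j/ (a consonant) → -fis → *fabugjamtujkujfis*.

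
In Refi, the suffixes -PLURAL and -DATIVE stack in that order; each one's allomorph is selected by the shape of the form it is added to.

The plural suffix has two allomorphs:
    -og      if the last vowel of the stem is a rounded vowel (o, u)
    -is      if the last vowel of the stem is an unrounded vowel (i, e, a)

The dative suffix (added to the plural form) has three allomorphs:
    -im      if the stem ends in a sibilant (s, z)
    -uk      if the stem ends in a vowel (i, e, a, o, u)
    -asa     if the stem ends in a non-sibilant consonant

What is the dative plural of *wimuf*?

The last vowel of *wimuf* is /u/, which is a rounded vowel, so the plural suffix is -og, giving *wimufog*.
The plural form *wimufog*: final sound = /g/, a non-sibilant consonant → -asa → *wimufogasa*.

wimufogasa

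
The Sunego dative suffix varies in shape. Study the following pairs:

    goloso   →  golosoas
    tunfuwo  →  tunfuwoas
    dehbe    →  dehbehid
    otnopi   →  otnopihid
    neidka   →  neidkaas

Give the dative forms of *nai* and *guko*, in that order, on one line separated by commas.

Looking at the last vowel of each stem: -hid when the last vowel of the stem is a front vowel (*dehbe*, *otnopi*); -as when the last vowel of the stem is a back vowel (*goloso*, *tunfuwo*, *neidka*).
Since the last vowel of *nai* is /i/ (a front vowel), it takes -hid, giving *naihid*.
*guko*: last vowel = /o/, a back vowel → -as → *gukoas*.

naihid, gukoas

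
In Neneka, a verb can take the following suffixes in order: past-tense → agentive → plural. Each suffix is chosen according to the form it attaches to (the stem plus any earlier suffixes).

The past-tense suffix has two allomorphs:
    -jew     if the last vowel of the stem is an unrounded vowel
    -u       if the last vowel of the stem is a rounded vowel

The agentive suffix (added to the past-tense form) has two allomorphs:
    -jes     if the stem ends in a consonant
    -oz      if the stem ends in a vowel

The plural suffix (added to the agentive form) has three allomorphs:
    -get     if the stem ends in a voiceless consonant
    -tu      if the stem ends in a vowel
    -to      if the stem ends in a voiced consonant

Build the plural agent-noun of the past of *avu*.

*avu*: last vowel = /u/, a rounded vowel → -u → *avuu*.
The past-tense form *avuu*: final sound = /u/, a vowel → -oz → *avuuoz*.
Since the final sound of the agentive form *avuuoz* is /z/ (a voiced consonant), it takes -to, giving *avuuozto*.

avuuozto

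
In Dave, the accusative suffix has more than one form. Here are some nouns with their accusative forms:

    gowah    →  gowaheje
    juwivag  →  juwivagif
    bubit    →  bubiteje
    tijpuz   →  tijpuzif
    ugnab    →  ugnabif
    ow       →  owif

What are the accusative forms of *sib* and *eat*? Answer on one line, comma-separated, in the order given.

Looking at the final consonant of each stem: -eje when the stem ends in a voiceless consonant (*gowah*, *bubit*); -if when the stem ends in a voiced consonant (*juwivag*, *tijpuz*, *ugnab*, *ow*).
The final consonant of *sib* is /b/, which is voiced, so the suffix is -if, giving *sibif*.
The final consonant of *eat* is /t/, which is voiceless, so the suffix is -eje, giving *eateje*.

sibif, eateje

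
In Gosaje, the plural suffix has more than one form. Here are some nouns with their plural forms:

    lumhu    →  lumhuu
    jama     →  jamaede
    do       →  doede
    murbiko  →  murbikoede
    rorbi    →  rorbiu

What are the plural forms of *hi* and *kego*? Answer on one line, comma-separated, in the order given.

hiu, kegoede

The suffix is conditioned by the last vowel: -u when the last vowel of the stem is a high vowel (*lumhu*, *rorbi*); -ede when the last vowel of the stem is a non-high vowel (*jama*, *do*, *murbiko*).
Since the last vowel of *hi* is /i/ (a high vowel), it takes -u, giving *hiu*.
*kego*: last vowel = /o/, a non-high vowel → -ede → *kegoede*.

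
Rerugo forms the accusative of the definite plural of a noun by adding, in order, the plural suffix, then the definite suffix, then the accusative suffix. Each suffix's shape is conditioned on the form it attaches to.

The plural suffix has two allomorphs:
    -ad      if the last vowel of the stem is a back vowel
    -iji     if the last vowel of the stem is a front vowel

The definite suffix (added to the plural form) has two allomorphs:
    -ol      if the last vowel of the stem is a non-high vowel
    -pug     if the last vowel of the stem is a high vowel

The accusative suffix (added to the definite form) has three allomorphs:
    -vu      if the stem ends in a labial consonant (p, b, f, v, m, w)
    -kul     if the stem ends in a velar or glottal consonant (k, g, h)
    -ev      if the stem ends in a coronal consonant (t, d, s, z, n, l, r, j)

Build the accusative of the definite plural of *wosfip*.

wosfipijipugkul

Since the last vowel of *wosfip* is /i/ (a front vowel), it takes -iji, giving *wosfipiji*.
Since the last vowel of the plural form *wosfipiji* is /i/ (a high vowel), it takes -pug, giving *wosfipijipug*.
The final consonant of the definite form *wosfipijipug* is /g/, which is velar/glottal, so the accusative suffix is -kul, giving *wosfipijipugkul*.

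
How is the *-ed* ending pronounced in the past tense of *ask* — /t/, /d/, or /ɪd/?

The stem *ask* ends in a voiceless consonant other than /t/.
The -ed suffix is realized as /ɪd/ after /t, d/; as /t/ after other voiceless consonants; and as /d/ after other voiced sounds.
So -ed on *ask* is pronounced /t/.

/t/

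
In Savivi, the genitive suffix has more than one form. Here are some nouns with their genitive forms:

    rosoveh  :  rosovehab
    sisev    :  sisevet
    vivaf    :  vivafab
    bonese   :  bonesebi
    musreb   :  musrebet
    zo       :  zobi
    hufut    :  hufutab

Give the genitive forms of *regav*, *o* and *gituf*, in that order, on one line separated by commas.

regavet, obi, gitufab

The pattern is voicing of the final sound: -ab when the stem ends in a voiceless consonant (*rosoveh*, *vivaf*, *hufut*); -et when the stem ends in a voiced consonant (*sisev*, *musreb*); -bi when the stem ends in a vowel (*bonese*, *zo*).
The final sound of *regav* is /v/, which is a voiced consonant, so the suffix is -et, giving *regavet*.
Since the final sound of *o* is /o/ (a vowel), it takes -bi, giving *obi*.
The final sound of *gituf* is /f/, which is a voiceless consonant, so the suffix is -ab, giving *gitufab*.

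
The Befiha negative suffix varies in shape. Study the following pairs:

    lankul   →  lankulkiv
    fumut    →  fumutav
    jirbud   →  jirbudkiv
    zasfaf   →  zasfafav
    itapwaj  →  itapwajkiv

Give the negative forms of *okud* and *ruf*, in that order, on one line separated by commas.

The alternation tracks the final consonant of the stem — -av when the stem ends in a voiceless consonant (*fumut*, *zasfaf*); -kiv when the stem ends in a voiced consonant (*lankul*, *jirbud*, *itapwaj*).
*okud*: final consonant = /d/, voiced → -kiv → *okudkiv*.
Since the final consonant of *ruf* is /f/ (voiceless), it takes -av, giving *rufav*.

okudkiv, rufav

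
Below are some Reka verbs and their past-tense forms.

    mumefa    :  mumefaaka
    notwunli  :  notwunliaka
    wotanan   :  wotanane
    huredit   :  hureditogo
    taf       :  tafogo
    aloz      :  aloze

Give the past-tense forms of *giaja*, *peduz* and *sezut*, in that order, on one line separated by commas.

giajaaka, peduze, sezutogo

Looking at the final sound of each stem: -ogo when the stem ends in a voiceless consonant (*huredit*, *taf*); -e when the stem ends in a voiced consonant (*wotanan*, *aloz*); -aka when the stem ends in a vowel (*mumefa*, *notwunli*).
Since the final sound of *giaja* is /a/ (a vowel), it takes -aka, giving *giajaaka*.
Since the final sound of *peduz* is /z/ (a voiced consonant), it takes -e, giving *peduze*.
The final sound of *sezut* is /t/, which is a voiceless consonant, so the suffix is -ogo, giving *sezutogo*.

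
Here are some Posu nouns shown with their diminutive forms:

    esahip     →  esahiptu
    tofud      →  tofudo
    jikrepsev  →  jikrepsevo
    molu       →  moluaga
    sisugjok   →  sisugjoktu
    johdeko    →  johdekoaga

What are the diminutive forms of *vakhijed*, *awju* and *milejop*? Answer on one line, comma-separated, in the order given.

The pattern is voicing of the final sound: -tu when the stem ends in a voiceless consonant (*esahip*, *sisugjok*); -o when the stem ends in a voiced consonant (*tofud*, *jikrepsev*); -aga when the stem ends in a vowel (*molu*, *johdeko*).
The final sound of *vakhijed* is /d/, which is a voiced consonant, so the suffix is -o, giving *vakhijedo*.
*awju* — final sound /u/ (a vowel) → -aga → *awjuaga*.
Since the final sound of *milejop* is /p/ (a voiceless consonant), it takes -tu, giving *milejoptu*.

vakhijedo, awjuaga, milejoptu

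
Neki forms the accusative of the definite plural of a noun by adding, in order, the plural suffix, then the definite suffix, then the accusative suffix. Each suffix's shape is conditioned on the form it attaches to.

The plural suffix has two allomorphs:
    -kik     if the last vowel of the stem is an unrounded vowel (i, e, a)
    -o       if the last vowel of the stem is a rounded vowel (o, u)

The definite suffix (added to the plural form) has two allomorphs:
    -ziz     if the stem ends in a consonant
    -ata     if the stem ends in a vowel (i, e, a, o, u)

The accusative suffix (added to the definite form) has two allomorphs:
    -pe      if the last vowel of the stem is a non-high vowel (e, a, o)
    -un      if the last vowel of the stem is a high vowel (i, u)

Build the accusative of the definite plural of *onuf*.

onufoatape

The last vowel of *onuf* is /u/, which is a rounded vowel, so the plural suffix is -o, giving *onufo*.
The final sound of the plural form *onufo* is /o/, which is a vowel, so the definite suffix is -ata, giving *onufoata*.
Since the last vowel of the definite form *onufoata* is /a/ (a non-high vowel), it takes -pe, giving *onufoatape*.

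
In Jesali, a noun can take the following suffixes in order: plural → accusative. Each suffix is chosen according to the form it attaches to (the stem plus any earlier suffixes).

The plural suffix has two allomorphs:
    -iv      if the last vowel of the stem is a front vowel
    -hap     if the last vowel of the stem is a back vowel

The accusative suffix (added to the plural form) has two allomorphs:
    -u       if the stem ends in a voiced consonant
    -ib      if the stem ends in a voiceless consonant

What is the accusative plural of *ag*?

Since the last vowel of *ag* is /a/ (a back vowel), it takes -hap, giving *aghap*.
Since the final consonant of the plural form *aghap* is /p/ (voiceless), it takes -ib, giving *aghapib*.

aghapib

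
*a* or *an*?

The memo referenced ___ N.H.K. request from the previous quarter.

The indefinite article is chosen by the initial *sound* of the following word, not its spelling.
The initialism *N.H.K.* is read letter by letter; the first letter, N, is pronounced /ɛn/, which begins with a vowel sound.
So the article is *an*: The memo referenced an N.H.K. request from the previous quarter.

an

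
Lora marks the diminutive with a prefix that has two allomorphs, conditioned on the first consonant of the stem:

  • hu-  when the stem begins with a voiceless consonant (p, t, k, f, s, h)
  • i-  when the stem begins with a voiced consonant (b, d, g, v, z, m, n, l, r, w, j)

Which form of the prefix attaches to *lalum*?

i-

*lalum*: first consonant = /l/, voiced → i-.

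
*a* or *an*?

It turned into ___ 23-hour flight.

a

The indefinite article is chosen by the initial *sound* of the following word, not its spelling.
The number *23* is spoken "twenty-…", beginning with /ˈtwɛnti/ — a consonant sound.
So the article is *a*: It turned into a 23-hour flight.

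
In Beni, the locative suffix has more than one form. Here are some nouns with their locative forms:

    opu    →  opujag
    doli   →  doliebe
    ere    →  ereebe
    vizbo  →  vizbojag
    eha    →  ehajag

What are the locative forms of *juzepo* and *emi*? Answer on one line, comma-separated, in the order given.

juzepojag, emiebe

The alternation tracks the last vowel of the stem — -ebe when the last vowel of the stem is a front vowel (*doli*, *ere*); -jag when the last vowel of the stem is a back vowel (*opu*, *vizbo*, *eha*).
*juzepo*: last vowel = /o/, a back vowel → -jag → *juzepojag*.
*emi*: last vowel = /i/, a front vowel → -ebe → *emiebe*.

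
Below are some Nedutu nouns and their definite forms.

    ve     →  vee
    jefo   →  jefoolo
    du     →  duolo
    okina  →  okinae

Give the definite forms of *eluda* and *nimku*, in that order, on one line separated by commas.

eludae, nimkuolo

The pattern is rounding harmony: -olo when the last vowel of the stem is a rounded vowel (*jefo*, *du*); -e when the last vowel of the stem is an unrounded vowel (*ve*, *okina*).
*eluda*: last vowel = /a/, an unrounded vowel → -e → *eludae*.
*nimku*: last vowel = /u/, a rounded vowel → -olo → *nimkuolo*.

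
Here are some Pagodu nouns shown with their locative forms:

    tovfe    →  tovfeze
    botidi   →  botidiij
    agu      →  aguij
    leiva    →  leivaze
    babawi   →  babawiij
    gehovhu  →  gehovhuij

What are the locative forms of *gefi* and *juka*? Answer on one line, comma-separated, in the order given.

gefiij, jukaze

Looking at the last vowel of each stem: -ij when the last vowel of the stem is a high vowel (*botidi*, *agu*, *babawi*, *gehovhu*); -ze when the last vowel of the stem is a non-high vowel (*tovfe*, *leiva*).
*gefi*: last vowel = /i/, a high vowel → -ij → *gefiij*.
*juka*: last vowel = /a/, a non-high vowel → -ze → *jukaze*.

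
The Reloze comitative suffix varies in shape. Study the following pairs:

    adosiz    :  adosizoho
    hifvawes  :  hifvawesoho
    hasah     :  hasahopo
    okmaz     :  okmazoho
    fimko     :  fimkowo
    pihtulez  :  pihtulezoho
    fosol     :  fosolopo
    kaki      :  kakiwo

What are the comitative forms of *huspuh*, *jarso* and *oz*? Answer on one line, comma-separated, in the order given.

The alternation tracks the final sound of the stem — -oho when the stem ends in a sibilant (*adosiz*, *hifvawes*, *okmaz*, *pihtulez*); -opo when the stem ends in a non-sibilant consonant (*hasah*, *fosol*); -wo when the stem ends in a vowel (*fimko*, *kaki*).
The final sound of *huspuh* is /h/, which is a non-sibilant consonant, so the suffix is -opo, giving *huspuhopo*.
The final sound of *jarso* is /o/, which is a vowel, so the suffix is -wo, giving *jarsowo*.
*oz* — final sound /z/ (a sibilant) → -oho → *ozoho*.

huspuhopo, jarsowo, ozoho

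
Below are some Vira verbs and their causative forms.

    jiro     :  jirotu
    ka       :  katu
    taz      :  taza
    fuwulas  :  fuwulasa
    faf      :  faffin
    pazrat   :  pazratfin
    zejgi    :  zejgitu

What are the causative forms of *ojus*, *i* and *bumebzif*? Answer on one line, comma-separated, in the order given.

ojusa, itu, bumebziffin

The suffix is conditioned by the final sound: -a when the stem ends in a sibilant (*taz*, *fuwulas*); -fin when the stem ends in a non-sibilant consonant (*faf*, *pazrat*); -tu when the stem ends in a vowel (*jiro*, *ka*, *zejgi*).
*ojus*: final sound = /s/, a sibilant → -a → *ojusa*.
Since the final sound of *i* is /i/ (a vowel), it takes -tu, giving *itu*.
*bumebzif* — final sound /f/ (a non-sibilant consonant) → -fin → *bumebziffin*.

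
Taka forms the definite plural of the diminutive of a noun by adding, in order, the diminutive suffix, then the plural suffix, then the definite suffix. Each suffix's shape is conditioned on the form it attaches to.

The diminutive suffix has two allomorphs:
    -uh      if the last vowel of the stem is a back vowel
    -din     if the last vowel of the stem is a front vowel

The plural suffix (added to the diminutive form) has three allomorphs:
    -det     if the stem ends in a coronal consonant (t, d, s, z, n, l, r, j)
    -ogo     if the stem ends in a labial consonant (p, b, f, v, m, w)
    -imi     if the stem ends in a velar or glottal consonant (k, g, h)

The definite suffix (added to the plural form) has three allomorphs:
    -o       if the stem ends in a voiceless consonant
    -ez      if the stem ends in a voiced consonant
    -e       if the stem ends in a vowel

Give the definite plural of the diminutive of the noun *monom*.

monomuhimie

*monom* — last vowel /o/ (a back vowel) → -uh → *monomuh*.
The diminutive form *monomuh* — final consonant /h/ (velar/glottal) → -imi → *monomuhimi*.
The plural form *monomuhimi*: final sound = /i/, a vowel → -e → *monomuhimie*.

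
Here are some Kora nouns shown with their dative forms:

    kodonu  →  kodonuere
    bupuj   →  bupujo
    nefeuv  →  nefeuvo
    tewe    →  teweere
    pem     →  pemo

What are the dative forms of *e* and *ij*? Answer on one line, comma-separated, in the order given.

The suffix is conditioned by the final sound: -o when the stem ends in a consonant (*bupuj*, *nefeuv*, *pem*); -ere when the stem ends in a vowel (*kodonu*, *tewe*).
Since the final sound of *e* is /e/ (a vowel), it takes -ere, giving *eere*.
*ij*: final sound = /j/, a consonant → -o → *ijo*.

eere, ijo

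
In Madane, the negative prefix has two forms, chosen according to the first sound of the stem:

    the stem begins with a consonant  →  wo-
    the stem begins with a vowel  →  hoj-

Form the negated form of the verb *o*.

hojo

The first sound of *o* is /o/, which is a vowel, so the prefix is hoj-, giving *hojo*.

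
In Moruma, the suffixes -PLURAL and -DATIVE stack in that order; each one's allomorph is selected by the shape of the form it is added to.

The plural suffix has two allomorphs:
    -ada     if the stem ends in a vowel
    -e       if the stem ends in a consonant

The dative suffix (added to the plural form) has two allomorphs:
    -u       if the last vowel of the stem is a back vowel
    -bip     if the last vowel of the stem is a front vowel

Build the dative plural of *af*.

afebip

*af* — final sound /f/ (a consonant) → -e → *afe*.
Since the last vowel of the plural form *afe* is /e/ (a front vowel), it takes -bip, giving *afebip*.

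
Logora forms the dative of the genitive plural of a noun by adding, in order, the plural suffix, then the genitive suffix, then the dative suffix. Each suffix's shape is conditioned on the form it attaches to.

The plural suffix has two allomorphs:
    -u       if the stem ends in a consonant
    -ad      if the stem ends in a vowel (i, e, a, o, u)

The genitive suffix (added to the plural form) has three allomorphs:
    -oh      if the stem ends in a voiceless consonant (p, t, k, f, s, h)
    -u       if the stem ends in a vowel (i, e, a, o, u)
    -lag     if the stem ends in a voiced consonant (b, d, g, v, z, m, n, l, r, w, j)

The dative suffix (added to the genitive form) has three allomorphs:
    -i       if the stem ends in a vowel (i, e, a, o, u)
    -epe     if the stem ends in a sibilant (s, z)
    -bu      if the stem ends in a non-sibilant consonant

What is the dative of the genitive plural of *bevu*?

bevuadlagbu

The final sound of *bevu* is /u/, which is a vowel, so the plural suffix is -ad, giving *bevuad*.
The plural form *bevuad*: final sound = /d/, a voiced consonant → -lag → *bevuadlag*.
Since the final sound of the genitive form *bevuadlag* is /g/ (a non-sibilant consonant), it takes -bu, giving *bevuadlagbu*.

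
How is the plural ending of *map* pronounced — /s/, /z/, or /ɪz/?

/s/

The stem *map* ends in a voiceless non-sibilant consonant.
The plural suffix surfaces as /ɪz/ after sibilants, /s/ after other voiceless consonants, and /z/ after other voiced sounds.
So the plural -s on *map* is pronounced /s/.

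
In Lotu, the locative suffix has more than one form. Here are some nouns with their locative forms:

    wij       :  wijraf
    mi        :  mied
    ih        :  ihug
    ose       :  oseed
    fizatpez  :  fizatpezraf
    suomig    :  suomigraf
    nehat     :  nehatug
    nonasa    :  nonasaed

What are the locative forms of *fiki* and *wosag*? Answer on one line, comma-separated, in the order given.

The pattern is voicing of the final sound: -ug when the stem ends in a voiceless consonant (*ih*, *nehat*); -raf when the stem ends in a voiced consonant (*wij*, *fizatpez*, *suomig*); -ed when the stem ends in a vowel (*mi*, *ose*, *nonasa*).
*fiki*: final sound = /i/, a vowel → -ed → *fikied*.
The final sound of *wosag* is /g/, which is a voiced consonant, so the suffix is -raf, giving *wosagraf*.

fikied, wosagraf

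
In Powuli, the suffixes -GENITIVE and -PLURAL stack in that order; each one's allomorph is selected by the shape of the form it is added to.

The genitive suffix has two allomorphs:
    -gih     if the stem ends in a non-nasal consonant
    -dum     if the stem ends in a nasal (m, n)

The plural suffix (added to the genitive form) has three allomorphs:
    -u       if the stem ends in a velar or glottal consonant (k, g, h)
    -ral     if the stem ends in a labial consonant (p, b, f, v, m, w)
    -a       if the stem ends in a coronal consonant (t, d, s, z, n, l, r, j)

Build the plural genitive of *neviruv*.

neviruvgihu

The final consonant of *neviruv* is /v/, which is non-nasal, so the genitive suffix is -gih, giving *neviruvgih*.
Since the final consonant of the genitive form *neviruvgih* is /h/ (velar/glottal), it takes -u, giving *neviruvgihu*.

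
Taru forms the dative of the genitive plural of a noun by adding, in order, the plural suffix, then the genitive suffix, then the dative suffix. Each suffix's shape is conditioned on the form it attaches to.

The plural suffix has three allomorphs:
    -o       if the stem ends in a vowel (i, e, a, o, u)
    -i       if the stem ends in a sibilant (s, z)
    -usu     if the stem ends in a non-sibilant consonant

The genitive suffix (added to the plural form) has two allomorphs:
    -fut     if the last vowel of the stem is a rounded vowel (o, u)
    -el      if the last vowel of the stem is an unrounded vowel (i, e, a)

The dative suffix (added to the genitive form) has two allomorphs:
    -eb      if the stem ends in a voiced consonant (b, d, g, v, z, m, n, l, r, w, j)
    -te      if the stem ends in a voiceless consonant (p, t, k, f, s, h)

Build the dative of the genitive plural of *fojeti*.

The final sound of *fojeti* is /i/, which is a vowel, so the plural suffix is -o, giving *fojetio*.
Since the last vowel of the plural form *fojetio* is /o/ (a rounded vowel), it takes -fut, giving *fojetiofut*.
Since the final consonant of the genitive form *fojetiofut* is /t/ (voiceless), it takes -te, giving *fojetiofutte*.

fojetiofutte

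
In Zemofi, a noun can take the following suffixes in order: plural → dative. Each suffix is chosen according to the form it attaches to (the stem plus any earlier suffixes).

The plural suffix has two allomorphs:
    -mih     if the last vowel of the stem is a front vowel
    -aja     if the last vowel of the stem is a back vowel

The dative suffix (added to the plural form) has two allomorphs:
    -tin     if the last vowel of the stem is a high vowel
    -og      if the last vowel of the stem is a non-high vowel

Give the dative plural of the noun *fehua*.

*fehua* — last vowel /a/ (a back vowel) → -aja → *fehuaaja*.
Since the last vowel of the plural form *fehuaaja* is /a/ (a non-high vowel), it takes -og, giving *fehuaajaog*.

fehuaajaog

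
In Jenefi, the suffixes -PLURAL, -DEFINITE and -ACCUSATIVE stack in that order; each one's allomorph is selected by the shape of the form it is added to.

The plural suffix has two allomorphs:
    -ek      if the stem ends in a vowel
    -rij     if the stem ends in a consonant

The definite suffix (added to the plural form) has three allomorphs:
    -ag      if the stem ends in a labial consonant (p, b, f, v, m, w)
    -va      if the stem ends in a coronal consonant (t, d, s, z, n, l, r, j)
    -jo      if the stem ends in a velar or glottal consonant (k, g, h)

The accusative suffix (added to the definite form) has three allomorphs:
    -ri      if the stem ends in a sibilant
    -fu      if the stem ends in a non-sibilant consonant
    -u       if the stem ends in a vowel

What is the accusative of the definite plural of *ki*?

*ki*: final sound = /i/, a vowel → -ek → *kiek*.
The plural form *kiek* — final consonant /k/ (velar/glottal) → -jo → *kiekjo*.
The final sound of the definite form *kiekjo* is /o/, which is a vowel, so the accusative suffix is -u, giving *kiekjou*.

kiekjou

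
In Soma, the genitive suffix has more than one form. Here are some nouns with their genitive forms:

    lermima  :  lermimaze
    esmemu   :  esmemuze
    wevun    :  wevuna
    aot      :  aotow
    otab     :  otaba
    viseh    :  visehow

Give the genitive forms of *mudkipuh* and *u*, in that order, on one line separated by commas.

The alternation tracks the final sound of the stem — -ow when the stem ends in a voiceless consonant (*aot*, *viseh*); -a when the stem ends in a voiced consonant (*wevun*, *otab*); -ze when the stem ends in a vowel (*lermima*, *esmemu*).
The final sound of *mudkipuh* is /h/, which is a voiceless consonant, so the suffix is -ow, giving *mudkipuhow*.
The final sound of *u* is /u/, which is a vowel, so the suffix is -ze, giving *uze*.

mudkipuhow, uze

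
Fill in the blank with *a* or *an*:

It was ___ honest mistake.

an

The indefinite article is chosen by the initial *sound* of the following word, not its spelling.
*honest* begins with the sound /ɒ/ (silent h) — a vowel sound.
So the article is *an*: It was an honest mistake.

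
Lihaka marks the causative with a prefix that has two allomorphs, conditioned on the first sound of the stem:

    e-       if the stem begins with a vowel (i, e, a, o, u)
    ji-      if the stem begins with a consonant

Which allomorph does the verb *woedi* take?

The first sound of *woedi* is /w/, which is a consonant, so the prefix is ji-.

ji-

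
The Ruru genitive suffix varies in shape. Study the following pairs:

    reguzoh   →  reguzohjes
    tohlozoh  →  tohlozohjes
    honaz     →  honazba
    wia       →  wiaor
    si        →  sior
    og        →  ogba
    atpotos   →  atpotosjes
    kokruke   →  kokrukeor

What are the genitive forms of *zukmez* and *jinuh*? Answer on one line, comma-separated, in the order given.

zukmezba, jinuhjes

The suffix is conditioned by the final sound: -jes when the stem ends in a voiceless consonant (*reguzoh*, *tohlozoh*, *atpotos*); -ba when the stem ends in a voiced consonant (*honaz*, *og*); -or when the stem ends in a vowel (*wia*, *si*, *kokruke*).
The final sound of *zukmez* is /z/, which is a voiced consonant, so the suffix is -ba, giving *zukmezba*.
Since the final sound of *jinuh* is /h/ (a voiceless consonant), it takes -jes, giving *jinuhjes*.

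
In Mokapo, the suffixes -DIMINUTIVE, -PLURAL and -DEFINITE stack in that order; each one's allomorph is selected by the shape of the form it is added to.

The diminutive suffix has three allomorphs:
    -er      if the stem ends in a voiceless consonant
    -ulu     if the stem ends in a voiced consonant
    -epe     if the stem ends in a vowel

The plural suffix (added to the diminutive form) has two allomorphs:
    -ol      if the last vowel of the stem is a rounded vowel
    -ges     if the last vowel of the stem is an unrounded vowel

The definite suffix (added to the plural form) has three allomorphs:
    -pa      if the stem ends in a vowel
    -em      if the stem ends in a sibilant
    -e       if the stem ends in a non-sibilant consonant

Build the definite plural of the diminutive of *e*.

*e* — final sound /e/ (a vowel) → -epe → *eepe*.
The last vowel of the diminutive form *eepe* is /e/, which is an unrounded vowel, so the plural suffix is -ges, giving *eepeges*.
The plural form *eepeges* — final sound /s/ (a sibilant) → -em → *eepegesem*.

eepegesem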